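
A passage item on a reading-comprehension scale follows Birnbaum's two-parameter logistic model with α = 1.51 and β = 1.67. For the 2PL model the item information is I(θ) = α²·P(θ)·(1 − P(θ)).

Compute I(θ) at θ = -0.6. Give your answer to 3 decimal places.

0.069

P = 1/(1+e^{3.4277}) = 0.0314
P(1−P) = 0.0314 × 0.9686 = 0.0305
I = α² × P(1−P) = 1.51² × 0.0305 = 0.06943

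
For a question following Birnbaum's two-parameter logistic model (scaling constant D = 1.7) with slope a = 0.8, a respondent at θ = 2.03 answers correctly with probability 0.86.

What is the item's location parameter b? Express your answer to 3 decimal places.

P(θ) = 1 / (1 + exp(−D·a(θ − b)))
logit(0.86) = ln(0.86/0.14) = 1.8153
b = θ − logit/(1.7·a) = 2.03 − 1.8153/1.3600 = 0.6952

0.695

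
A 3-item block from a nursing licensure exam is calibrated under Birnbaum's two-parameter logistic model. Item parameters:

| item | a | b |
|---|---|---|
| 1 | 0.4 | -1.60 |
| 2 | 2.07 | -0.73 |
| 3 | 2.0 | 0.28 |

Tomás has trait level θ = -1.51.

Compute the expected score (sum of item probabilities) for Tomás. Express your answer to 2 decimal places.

P(θ) = 1 / (1 + exp(−a(θ − b)))
P_1 = 1/(1+e^{-0.0360}) = 0.5090
P_2 = 1/(1+e^{1.6146}) = 0.1660
P_3 = 1/(1+e^{3.5800}) = 0.0271
E[score] = 0.5090 + 0.1660 + 0.0271 = 0.7021

0.70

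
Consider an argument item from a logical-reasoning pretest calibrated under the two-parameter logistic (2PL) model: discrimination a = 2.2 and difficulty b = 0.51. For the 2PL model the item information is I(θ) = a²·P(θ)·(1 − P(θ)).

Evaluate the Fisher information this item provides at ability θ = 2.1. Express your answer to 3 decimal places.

0.138

P = 1/(1+e^{-3.4980}) = 0.9706
P(1−P) = 0.9706 × 0.0294 = 0.0285
I = a² × P(1−P) = 2.2² × 0.0285 = 0.13797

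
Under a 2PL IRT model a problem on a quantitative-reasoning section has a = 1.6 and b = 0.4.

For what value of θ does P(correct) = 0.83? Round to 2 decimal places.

P(θ) = 1 / (1 + exp(−a(θ − b)))
logit = ln(0.8300/0.1700) = 1.5856
θ = b + logit/(a) = 0.4 + 1.5856/1.6000 = 1.3910

1.39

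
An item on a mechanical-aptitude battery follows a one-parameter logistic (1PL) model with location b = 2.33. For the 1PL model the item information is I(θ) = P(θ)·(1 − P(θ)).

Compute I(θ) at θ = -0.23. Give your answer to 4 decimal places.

P = 1/(1+e^{2.5600}) = 0.0718
P(1−P) = 0.0718 × 0.9282 = 0.0666
I = P(1−P) = 0.06661

0.0666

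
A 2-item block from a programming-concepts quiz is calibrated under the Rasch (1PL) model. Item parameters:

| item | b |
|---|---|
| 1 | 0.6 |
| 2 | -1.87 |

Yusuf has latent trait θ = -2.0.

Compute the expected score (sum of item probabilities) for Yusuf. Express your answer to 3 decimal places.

0.537

P(θ) = 1 / (1 + exp(−(θ − b)))
P_1 = 1/(1+e^{2.6000}) = 0.0691
P_2 = 1/(1+e^{0.1300}) = 0.4675
E[score] = 0.0691 + 0.4675 = 0.5367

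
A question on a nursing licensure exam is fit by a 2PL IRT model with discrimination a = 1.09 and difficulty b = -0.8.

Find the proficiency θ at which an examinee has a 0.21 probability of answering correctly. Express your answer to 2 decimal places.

P(θ) = 1 / (1 + exp(−a(θ − b)))
logit = ln(0.2100/0.7900) = -1.3249
θ = b + logit/(a) = -0.8 + (-1.3249)/1.0900 = -2.0155

-2.02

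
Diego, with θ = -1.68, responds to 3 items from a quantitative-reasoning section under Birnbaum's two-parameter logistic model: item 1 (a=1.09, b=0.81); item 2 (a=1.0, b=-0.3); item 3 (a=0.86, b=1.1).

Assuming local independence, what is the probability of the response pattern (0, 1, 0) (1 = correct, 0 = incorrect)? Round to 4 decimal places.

P(θ) = 1 / (1 + exp(−a(θ − b)))
P_1 = 1/(1+e^{2.7141}) = 0.0621
P_2 = 1/(1+e^{1.3800}) = 0.2010
P_3 = 1/(1+e^{2.3908}) = 0.0839
L = (1−P_1) × P_2 × (1−P_3) = 0.9379 × 0.2010 × 0.9161 = 0.17270

0.1727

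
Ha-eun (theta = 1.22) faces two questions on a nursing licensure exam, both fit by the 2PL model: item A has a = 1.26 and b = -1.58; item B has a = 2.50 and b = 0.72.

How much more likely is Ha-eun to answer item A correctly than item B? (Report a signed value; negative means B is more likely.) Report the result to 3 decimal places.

0.194

P(theta) = 1 / (1 + exp(−a(theta − b)))
P_A = 0.9715
P_B = 0.7773
P_A − P_B = 0.1942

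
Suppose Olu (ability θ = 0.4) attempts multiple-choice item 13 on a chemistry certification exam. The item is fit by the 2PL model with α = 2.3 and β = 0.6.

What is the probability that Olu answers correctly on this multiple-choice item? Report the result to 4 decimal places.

P(θ) = 1 / (1 + exp(−α(θ − β)))
Exponent: 2.3 × (0.4 − 0.6) = -0.4600
1/(1 + e^{0.4600}) = 0.3870

0.3870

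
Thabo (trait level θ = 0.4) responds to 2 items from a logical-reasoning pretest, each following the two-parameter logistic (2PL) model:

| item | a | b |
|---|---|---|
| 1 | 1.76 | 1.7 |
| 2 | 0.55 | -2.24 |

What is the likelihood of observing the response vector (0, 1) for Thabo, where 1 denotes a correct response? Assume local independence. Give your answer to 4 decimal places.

0.7357

P(θ) = 1 / (1 + exp(−a(θ − b)))
P_1 = 1/(1+e^{2.2880}) = 0.0921
P_2 = 1/(1+e^{-1.4520}) = 0.8103
L = (1−P_1) × P_2 = 0.9079 × 0.8103 = 0.73566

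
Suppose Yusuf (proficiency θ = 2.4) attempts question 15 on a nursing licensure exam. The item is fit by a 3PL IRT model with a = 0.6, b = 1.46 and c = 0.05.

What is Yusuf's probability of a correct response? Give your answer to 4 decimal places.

P(θ) = c + (1 − c) · 1 / (1 + exp(−a(θ − b)))
Exponent: 0.6 × (2.4 − 1.46) = 0.5640
1/(1 + e^{-0.5640}) = 0.6374
P = 0.05 + 0.95 × 0.6374 = 0.6555

0.6555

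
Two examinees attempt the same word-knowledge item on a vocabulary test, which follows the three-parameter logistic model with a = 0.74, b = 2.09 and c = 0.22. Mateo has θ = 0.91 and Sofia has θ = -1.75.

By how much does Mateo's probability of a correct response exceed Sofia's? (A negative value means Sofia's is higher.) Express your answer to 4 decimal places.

P(θ) = c + (1 − c) · 1 / (1 + exp(−a(θ − b)))
P(Mateo) = 0.4498  [exponent -0.8732]
P(Sofia) = 0.2630  [exponent -2.8416]
Difference = 0.4498 − 0.2630 = 0.1868

0.1868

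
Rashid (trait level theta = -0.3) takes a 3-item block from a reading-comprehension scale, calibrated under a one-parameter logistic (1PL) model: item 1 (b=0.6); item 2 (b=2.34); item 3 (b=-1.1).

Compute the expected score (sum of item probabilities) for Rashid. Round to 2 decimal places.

1.05

P(theta) = 1 / (1 + exp(−(theta − b)))
P_1 = 1/(1+e^{0.9000}) = 0.2891
P_2 = 1/(1+e^{2.6400}) = 0.0666
P_3 = 1/(1+e^{-0.8000}) = 0.6900
E[score] = 0.2891 + 0.0666 + 0.6900 = 1.0456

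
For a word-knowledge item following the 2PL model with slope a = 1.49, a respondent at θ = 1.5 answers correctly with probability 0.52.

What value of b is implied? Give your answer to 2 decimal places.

1.45

P(θ) = 1 / (1 + exp(−a(θ − b)))
logit(0.52) = ln(0.52/0.48) = 0.0800
b = θ − logit/(a) = 1.5 − 0.0800/1.4900 = 1.4463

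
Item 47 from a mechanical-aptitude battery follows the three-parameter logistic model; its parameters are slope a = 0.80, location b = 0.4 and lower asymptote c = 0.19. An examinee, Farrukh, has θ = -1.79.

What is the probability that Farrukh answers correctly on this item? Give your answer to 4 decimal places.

P(θ) = c + (1 − c) · 1 / (1 + exp(−a(θ − b)))
Exponent: 0.80 × (-1.79 − 0.4) = -1.7520
1/(1 + e^{1.7520}) = 0.1478
P = 0.19 + 0.81 × 0.1478 = 0.3097

0.3097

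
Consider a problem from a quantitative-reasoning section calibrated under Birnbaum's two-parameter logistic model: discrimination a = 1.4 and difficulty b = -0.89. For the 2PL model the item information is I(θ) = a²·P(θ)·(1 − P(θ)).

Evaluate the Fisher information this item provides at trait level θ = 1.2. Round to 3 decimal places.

0.095

P = 1/(1+e^{-2.9260}) = 0.9491
P(1−P) = 0.9491 × 0.0509 = 0.0483
I = a² × P(1−P) = 1.4² × 0.0483 = 0.09466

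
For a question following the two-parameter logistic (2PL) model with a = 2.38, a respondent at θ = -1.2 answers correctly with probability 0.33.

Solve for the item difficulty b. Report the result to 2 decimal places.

-0.90

P(θ) = 1 / (1 + exp(−a(θ − b)))
logit(0.33) = ln(0.33/0.67) = -0.7082
b = θ − logit/(a) = -1.2 − (-0.7082)/2.3800 = -0.9024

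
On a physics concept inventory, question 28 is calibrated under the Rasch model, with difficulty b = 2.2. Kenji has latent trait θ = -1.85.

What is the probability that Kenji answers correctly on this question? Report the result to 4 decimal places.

P(θ) = 1 / (1 + exp(−(θ − b)))
Exponent: (-1.85 − 2.2) = -4.0500
1/(1 + e^{4.0500}) = 0.0171
P = 0.0171

0.0171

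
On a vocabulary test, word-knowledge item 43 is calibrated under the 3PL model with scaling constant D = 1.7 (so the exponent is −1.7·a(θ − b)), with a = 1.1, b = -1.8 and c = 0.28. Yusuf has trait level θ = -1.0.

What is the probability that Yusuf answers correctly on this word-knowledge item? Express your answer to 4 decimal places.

P(θ) = c + (1 − c) · 1 / (1 + exp(−D·a(θ − b)))
Exponent: 1.7 × 1.1 × (-1.0 − (-1.8)) = 1.4960
1/(1 + e^{-1.4960}) = 0.8170
P = 0.28 + 0.72 × 0.8170 = 0.8682

0.8682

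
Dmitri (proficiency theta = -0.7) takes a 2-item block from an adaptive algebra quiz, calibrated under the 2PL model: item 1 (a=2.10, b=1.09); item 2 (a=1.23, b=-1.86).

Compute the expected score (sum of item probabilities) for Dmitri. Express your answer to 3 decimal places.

P(theta) = 1 / (1 + exp(−a(theta − b)))
P_1 = 1/(1+e^{3.7590}) = 0.0228
P_2 = 1/(1+e^{-1.4268}) = 0.8064
E[score] = 0.0228 + 0.8064 = 0.8292

0.829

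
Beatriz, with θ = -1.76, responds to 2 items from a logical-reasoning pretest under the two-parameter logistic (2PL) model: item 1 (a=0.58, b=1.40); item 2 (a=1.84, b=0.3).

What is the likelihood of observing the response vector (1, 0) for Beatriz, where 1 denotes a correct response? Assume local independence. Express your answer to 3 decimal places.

0.135

P(θ) = 1 / (1 + exp(−a(θ − b)))
P_1 = 1/(1+e^{1.8328}) = 0.1379
P_2 = 1/(1+e^{3.7904}) = 0.0221
L = P_1 × (1−P_2) = 0.1379 × 0.9779 = 0.13486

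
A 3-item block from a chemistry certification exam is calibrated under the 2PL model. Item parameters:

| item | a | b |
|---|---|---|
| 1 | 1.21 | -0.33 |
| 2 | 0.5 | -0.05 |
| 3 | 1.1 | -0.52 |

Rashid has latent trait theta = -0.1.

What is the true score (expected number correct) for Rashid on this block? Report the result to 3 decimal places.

1.676

P(theta) = 1 / (1 + exp(−a(theta − b)))
P_1 = 1/(1+e^{-0.2783}) = 0.5691
P_2 = 1/(1+e^{0.0250}) = 0.4938
P_3 = 1/(1+e^{-0.4620}) = 0.6135
E[score] = 0.5691 + 0.4938 + 0.6135 = 1.6764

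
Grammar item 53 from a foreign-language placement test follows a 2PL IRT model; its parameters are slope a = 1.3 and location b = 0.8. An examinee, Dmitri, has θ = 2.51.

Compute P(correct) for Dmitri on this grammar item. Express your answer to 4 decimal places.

0.9023

P(θ) = 1 / (1 + exp(−a(θ − b)))
Exponent: 1.3 × (2.51 − 0.8) = 2.2230
1/(1 + e^{-2.2230}) = 0.9023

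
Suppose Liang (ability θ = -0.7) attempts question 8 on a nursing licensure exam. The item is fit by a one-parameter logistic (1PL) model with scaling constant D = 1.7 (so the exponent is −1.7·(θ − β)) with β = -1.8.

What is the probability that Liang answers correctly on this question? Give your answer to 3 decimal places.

P(θ) = 1 / (1 + exp(−D·(θ − β)))
Exponent: 1.7 × (-0.7 − (-1.8)) = 1.8700
1/(1 + e^{-1.8700}) = 0.8665
P = 0.8665

0.866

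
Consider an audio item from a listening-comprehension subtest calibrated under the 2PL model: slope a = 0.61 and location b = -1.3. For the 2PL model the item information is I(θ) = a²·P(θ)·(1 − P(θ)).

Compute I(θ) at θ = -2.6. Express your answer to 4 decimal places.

P = 1/(1+e^{0.7930}) = 0.3115
P(1−P) = 0.3115 × 0.6885 = 0.2145
I = a² × P(1−P) = 0.61² × 0.2145 = 0.07981

0.0798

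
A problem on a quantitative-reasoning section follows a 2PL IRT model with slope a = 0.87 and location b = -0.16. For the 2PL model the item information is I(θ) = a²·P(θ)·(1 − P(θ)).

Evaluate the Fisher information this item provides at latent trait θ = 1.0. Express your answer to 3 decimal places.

0.148

P = 1/(1+e^{-1.0092}) = 0.7329
P(1−P) = 0.7329 × 0.2671 = 0.1958
I = a² × P(1−P) = 0.87² × 0.1958 = 0.14818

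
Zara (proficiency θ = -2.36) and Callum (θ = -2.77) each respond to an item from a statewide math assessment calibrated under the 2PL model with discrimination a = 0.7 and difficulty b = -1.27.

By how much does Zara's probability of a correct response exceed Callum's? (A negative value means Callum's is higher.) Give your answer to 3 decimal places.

P(θ) = 1 / (1 + exp(−a(θ − b)))
P(Zara) = 0.3180  [exponent -0.7630]
P(Callum) = 0.2592  [exponent -1.0500]
Difference = 0.3180 − 0.2592 = 0.0588

0.059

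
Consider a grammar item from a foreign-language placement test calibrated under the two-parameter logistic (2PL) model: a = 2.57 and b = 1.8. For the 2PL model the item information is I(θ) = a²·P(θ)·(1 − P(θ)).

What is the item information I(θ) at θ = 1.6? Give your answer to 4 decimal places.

1.5468

P = 1/(1+e^{0.5140}) = 0.3743
P(1−P) = 0.3743 × 0.6257 = 0.2342
I = a² × P(1−P) = 2.57² × 0.2342 = 1.54679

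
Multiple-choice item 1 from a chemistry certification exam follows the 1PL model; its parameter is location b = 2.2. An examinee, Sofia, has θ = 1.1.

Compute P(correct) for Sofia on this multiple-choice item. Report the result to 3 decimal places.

P(θ) = 1 / (1 + exp(−(θ − b)))
Exponent: (1.1 − 2.2) = -1.1000
1/(1 + e^{1.1000}) = 0.2497
P = 0.2497

0.250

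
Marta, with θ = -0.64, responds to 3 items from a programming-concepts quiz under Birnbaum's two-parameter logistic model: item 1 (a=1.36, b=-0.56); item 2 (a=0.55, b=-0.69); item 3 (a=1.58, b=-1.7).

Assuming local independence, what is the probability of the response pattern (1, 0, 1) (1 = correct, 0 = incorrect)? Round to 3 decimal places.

P(θ) = 1 / (1 + exp(−a(θ − b)))
P_1 = 1/(1+e^{0.1088}) = 0.4728
P_2 = 1/(1+e^{-0.0275}) = 0.5069
P_3 = 1/(1+e^{-1.6748}) = 0.8422
L = P_1 × (1−P_2) × P_3 = 0.4728 × 0.4931 × 0.8422 = 0.19637

0.196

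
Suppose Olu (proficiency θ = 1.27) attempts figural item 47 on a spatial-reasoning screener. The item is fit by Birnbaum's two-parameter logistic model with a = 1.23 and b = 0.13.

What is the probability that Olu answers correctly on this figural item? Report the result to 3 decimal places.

0.803

P(θ) = 1 / (1 + exp(−a(θ − b)))
Exponent: 1.23 × (1.27 − 0.13) = 1.4022
1/(1 + e^{-1.4022}) = 0.8025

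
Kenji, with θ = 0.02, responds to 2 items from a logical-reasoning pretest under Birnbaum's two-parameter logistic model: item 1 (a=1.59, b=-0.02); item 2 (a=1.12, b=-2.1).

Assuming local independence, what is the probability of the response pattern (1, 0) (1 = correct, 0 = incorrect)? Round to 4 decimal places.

P(θ) = 1 / (1 + exp(−a(θ − b)))
P_1 = 1/(1+e^{-0.0636}) = 0.5159
P_2 = 1/(1+e^{-2.3744}) = 0.9149
L = P_1 × (1−P_2) = 0.5159 × 0.0851 = 0.04393

0.0439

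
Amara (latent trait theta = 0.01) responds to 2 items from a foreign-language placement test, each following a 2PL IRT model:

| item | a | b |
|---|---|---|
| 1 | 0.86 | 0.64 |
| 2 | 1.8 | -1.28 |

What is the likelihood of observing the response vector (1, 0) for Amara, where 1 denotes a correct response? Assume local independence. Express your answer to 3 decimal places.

P(theta) = 1 / (1 + exp(−a(theta − b)))
P_1 = 1/(1+e^{0.5418}) = 0.3678
P_2 = 1/(1+e^{-2.3220}) = 0.9107
L = P_1 × (1−P_2) = 0.3678 × 0.0893 = 0.03285

0.033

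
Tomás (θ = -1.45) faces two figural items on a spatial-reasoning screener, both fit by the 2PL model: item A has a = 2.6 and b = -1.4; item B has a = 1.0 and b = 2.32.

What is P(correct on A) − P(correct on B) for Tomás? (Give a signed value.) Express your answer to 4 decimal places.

0.4450

P(θ) = 1 / (1 + exp(−a(θ − b)))
P_A = 0.4675
P_B = 0.0225
P_A − P_B = 0.4450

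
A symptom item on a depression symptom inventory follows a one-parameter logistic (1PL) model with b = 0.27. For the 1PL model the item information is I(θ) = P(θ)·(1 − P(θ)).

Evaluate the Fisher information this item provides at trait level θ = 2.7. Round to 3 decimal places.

P = 1/(1+e^{-2.4300}) = 0.9191
P(1−P) = 0.9191 × 0.0809 = 0.0744
I = P(1−P) = 0.07437

0.074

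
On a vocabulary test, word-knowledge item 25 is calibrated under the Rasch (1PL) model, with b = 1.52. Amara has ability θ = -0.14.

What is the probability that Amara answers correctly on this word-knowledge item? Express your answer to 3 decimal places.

0.160

P(θ) = 1 / (1 + exp(−(θ − b)))
Exponent: (-0.14 − 1.52) = -1.6600
1/(1 + e^{1.6600}) = 0.1598
P = 0.1598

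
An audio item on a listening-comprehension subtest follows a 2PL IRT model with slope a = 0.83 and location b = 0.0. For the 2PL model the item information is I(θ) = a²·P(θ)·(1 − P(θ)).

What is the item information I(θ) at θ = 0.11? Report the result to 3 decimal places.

0.172

P = 1/(1+e^{-0.0913}) = 0.5228
P(1−P) = 0.5228 × 0.4772 = 0.2495
I = a² × P(1−P) = 0.83² × 0.2495 = 0.17187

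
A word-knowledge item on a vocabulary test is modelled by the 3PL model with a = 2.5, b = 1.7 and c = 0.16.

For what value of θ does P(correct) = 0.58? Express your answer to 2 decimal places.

1.70

P(θ) = c + (1 − c) · 1 / (1 + exp(−a(θ − b)))
Remove guessing floor: (0.58 − 0.16)/(1 − 0.16) = 0.5000
logit = ln(0.5000/0.5000) = 0.0000
θ = b + logit/(a) = 1.7 + 0.0000/2.5000 = 1.7000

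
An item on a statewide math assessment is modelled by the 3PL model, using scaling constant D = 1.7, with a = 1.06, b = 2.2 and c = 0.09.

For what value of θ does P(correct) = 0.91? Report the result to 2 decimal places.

P(θ) = c + (1 − c) · 1 / (1 + exp(−D·a(θ − b)))
Remove guessing floor: (0.91 − 0.09)/(1 − 0.09) = 0.9011
logit = ln(0.9011/0.0989) = 2.2095
θ = b + logit/(1.7·a) = 2.2 + 2.2095/1.8020 = 3.4261

3.43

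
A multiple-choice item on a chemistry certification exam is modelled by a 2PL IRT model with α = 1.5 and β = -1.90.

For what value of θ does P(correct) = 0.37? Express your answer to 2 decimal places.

-2.25

P(θ) = 1 / (1 + exp(−α(θ − β)))
logit = ln(0.3700/0.6300) = -0.5322
θ = β + logit/(α) = -1.90 + (-0.5322)/1.5000 = -2.2548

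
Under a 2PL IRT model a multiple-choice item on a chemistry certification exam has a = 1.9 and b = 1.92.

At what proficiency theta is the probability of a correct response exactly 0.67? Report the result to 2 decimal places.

P(theta) = 1 / (1 + exp(−a(theta − b)))
logit = ln(0.6700/0.3300) = 0.7082
theta = b + logit/(a) = 1.92 + 0.7082/1.9000 = 2.2927

2.29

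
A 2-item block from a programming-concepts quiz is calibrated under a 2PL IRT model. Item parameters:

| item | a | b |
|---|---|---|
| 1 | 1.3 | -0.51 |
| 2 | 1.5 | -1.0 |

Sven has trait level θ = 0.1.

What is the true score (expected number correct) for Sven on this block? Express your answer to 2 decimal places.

1.53

P(θ) = 1 / (1 + exp(−a(θ − b)))
P_1 = 1/(1+e^{-0.7930}) = 0.6885
P_2 = 1/(1+e^{-1.6500}) = 0.8389
E[score] = 0.6885 + 0.8389 = 1.5274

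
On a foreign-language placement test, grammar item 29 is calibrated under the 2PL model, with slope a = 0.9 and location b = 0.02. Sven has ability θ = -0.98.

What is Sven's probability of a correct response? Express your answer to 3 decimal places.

P(θ) = 1 / (1 + exp(−a(θ − b)))
Exponent: 0.9 × (-0.98 − 0.02) = -0.9000
1/(1 + e^{0.9000}) = 0.2891

0.289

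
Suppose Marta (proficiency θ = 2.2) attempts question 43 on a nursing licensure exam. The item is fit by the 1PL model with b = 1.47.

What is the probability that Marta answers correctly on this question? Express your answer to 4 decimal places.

0.6748

P(θ) = 1 / (1 + exp(−(θ − b)))
Exponent: (2.2 − 1.47) = 0.7300
1/(1 + e^{-0.7300}) = 0.6748
P = 0.6748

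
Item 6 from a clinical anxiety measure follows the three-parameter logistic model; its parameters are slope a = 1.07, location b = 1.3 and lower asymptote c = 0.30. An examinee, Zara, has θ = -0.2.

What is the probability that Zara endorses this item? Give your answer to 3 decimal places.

P(θ) = c + (1 − c) · 1 / (1 + exp(−a(θ − b)))
Exponent: 1.07 × (-0.2 − 1.3) = -1.6050
1/(1 + e^{1.6050}) = 0.1673
P = 0.30 + 0.70 × 0.1673 = 0.4171

0.417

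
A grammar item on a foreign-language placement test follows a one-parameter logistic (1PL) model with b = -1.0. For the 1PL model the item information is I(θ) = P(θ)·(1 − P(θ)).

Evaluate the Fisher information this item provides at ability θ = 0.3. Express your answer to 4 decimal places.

P = 1/(1+e^{-1.3000}) = 0.7858
P(1−P) = 0.7858 × 0.2142 = 0.1683
I = P(1−P) = 0.16830

0.1683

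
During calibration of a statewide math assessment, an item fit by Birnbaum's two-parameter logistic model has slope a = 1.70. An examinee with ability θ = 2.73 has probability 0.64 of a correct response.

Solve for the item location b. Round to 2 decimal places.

2.39

P(θ) = 1 / (1 + exp(−a(θ − b)))
logit(0.64) = ln(0.64/0.36) = 0.5754
b = θ − logit/(a) = 2.73 − 0.5754/1.7000 = 2.3916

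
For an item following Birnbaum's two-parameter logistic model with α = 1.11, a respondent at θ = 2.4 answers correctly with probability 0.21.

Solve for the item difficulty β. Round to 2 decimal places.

P(θ) = 1 / (1 + exp(−α(θ − β)))
logit(0.21) = ln(0.21/0.79) = -1.3249
β = θ − logit/(α) = 2.4 − (-1.3249)/1.1100 = 3.5936

3.59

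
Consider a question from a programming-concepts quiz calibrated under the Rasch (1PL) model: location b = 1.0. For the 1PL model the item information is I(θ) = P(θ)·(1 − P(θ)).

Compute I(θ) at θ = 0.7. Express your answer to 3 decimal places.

0.244

P = 1/(1+e^{0.3000}) = 0.4256
P(1−P) = 0.4256 × 0.5744 = 0.2445
I = P(1−P) = 0.24446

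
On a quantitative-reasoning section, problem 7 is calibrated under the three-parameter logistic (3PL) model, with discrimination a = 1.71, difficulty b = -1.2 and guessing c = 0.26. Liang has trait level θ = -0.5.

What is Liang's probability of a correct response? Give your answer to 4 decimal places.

P(θ) = c + (1 − c) · 1 / (1 + exp(−a(θ − b)))
Exponent: 1.71 × (-0.5 − (-1.2)) = 1.1970
1/(1 + e^{-1.1970}) = 0.7680
P = 0.26 + 0.74 × 0.7680 = 0.8283

0.8283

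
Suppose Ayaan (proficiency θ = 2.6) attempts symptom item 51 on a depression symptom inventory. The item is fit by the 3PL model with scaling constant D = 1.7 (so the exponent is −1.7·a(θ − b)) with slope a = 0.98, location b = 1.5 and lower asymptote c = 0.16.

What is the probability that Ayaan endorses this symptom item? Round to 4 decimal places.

P(θ) = c + (1 − c) · 1 / (1 + exp(−D·a(θ − b)))
Exponent: 1.7 × 0.98 × (2.6 − 1.5) = 1.8326
1/(1 + e^{-1.8326}) = 0.8621
P = 0.16 + 0.84 × 0.8621 = 0.8841

0.8841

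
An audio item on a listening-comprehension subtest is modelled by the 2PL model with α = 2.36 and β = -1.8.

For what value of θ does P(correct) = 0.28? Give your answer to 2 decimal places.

P(θ) = 1 / (1 + exp(−α(θ − β)))
logit = ln(0.2800/0.7200) = -0.9445
θ = β + logit/(α) = -1.8 + (-0.9445)/2.3600 = -2.2002

-2.20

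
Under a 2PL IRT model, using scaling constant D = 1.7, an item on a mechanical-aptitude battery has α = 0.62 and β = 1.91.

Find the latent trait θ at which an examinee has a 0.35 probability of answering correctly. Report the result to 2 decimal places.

1.32

P(θ) = 1 / (1 + exp(−D·α(θ − β)))
logit = ln(0.3500/0.6500) = -0.6190
θ = β + logit/(1.7·α) = 1.91 + (-0.6190)/1.0540 = 1.3227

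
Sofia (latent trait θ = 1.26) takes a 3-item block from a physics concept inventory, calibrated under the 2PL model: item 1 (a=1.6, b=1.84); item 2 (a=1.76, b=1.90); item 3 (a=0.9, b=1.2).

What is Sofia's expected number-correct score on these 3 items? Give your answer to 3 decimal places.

P(θ) = 1 / (1 + exp(−a(θ − b)))
P_1 = 1/(1+e^{0.9280}) = 0.2833
P_2 = 1/(1+e^{1.1264}) = 0.2448
P_3 = 1/(1+e^{-0.0540}) = 0.5135
E[score] = 0.2833 + 0.2448 + 0.5135 = 1.0417

1.042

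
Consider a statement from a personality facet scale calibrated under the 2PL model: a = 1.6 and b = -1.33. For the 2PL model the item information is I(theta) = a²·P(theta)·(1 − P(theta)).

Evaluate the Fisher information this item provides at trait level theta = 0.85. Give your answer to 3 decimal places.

0.074

P = 1/(1+e^{-3.4880}) = 0.9703
P(1−P) = 0.9703 × 0.0297 = 0.0288
I = a² × P(1−P) = 1.6² × 0.0288 = 0.07367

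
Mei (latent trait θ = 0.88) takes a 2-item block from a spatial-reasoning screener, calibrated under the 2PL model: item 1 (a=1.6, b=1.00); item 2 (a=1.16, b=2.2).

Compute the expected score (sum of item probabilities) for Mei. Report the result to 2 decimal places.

P(θ) = 1 / (1 + exp(−a(θ − b)))
P_1 = 1/(1+e^{0.1920}) = 0.4521
P_2 = 1/(1+e^{1.5312}) = 0.1778
E[score] = 0.4521 + 0.1778 = 0.6300

0.63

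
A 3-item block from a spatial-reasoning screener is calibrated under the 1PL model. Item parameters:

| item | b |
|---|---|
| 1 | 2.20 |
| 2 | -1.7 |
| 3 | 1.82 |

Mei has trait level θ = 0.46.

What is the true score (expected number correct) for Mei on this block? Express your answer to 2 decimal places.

1.25

P(θ) = 1 / (1 + exp(−(θ − b)))
P_1 = 1/(1+e^{1.7400}) = 0.1493
P_2 = 1/(1+e^{-2.1600}) = 0.8966
P_3 = 1/(1+e^{1.3600}) = 0.2042
E[score] = 0.1493 + 0.8966 + 0.2042 = 1.2502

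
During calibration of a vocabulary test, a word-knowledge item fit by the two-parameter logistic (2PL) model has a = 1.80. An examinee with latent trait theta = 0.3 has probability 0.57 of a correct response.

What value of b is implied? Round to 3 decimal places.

0.143

P(theta) = 1 / (1 + exp(−a(theta − b)))
logit(0.57) = ln(0.57/0.43) = 0.2819
b = theta − logit/(a) = 0.3 − 0.2819/1.8000 = 0.1434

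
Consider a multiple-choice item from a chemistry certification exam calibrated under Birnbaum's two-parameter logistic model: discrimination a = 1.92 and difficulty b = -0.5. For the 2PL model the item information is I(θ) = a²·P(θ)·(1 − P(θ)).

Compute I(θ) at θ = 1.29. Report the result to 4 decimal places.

0.1113

P = 1/(1+e^{-3.4368}) = 0.9688
P(1−P) = 0.9688 × 0.0312 = 0.0302
I = a² × P(1−P) = 1.92² × 0.0302 = 0.11131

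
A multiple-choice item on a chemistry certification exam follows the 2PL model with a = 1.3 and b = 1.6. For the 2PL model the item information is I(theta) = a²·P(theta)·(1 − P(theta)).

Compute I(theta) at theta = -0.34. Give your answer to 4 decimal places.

P = 1/(1+e^{2.5220}) = 0.0743
P(1−P) = 0.0743 × 0.9257 = 0.0688
I = a² × P(1−P) = 1.3² × 0.0688 = 0.11628

0.1163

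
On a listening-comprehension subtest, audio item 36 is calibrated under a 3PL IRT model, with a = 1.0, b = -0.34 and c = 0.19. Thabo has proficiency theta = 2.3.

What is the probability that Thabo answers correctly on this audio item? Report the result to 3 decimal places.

0.946

P(theta) = c + (1 − c) · 1 / (1 + exp(−a(theta − b)))
Exponent: 1.0 × (2.3 − (-0.34)) = 2.6400
1/(1 + e^{-2.6400}) = 0.9334
P = 0.19 + 0.81 × 0.9334 = 0.9460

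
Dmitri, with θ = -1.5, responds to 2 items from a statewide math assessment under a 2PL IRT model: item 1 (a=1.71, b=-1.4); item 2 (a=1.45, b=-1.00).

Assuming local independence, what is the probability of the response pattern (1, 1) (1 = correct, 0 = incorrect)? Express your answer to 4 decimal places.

0.1492

P(θ) = 1 / (1 + exp(−a(θ − b)))
P_1 = 1/(1+e^{0.1710}) = 0.4574
P_2 = 1/(1+e^{0.7250}) = 0.3263
L = P_1 × P_2 = 0.4574 × 0.3263 = 0.14923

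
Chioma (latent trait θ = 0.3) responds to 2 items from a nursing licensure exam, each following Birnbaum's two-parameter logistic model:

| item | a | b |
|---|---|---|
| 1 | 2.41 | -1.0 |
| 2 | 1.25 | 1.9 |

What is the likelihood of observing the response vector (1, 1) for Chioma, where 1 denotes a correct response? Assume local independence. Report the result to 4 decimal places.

0.1142

P(θ) = 1 / (1 + exp(−a(θ − b)))
P_1 = 1/(1+e^{-3.1330}) = 0.9582
P_2 = 1/(1+e^{2.0000}) = 0.1192
L = P_1 × P_2 = 0.9582 × 0.1192 = 0.11422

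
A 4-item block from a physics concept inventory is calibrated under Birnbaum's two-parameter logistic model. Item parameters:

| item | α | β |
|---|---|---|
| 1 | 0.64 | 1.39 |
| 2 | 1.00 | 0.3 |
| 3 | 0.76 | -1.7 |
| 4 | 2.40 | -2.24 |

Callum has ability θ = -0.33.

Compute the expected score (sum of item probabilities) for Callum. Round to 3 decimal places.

2.326

P(θ) = 1 / (1 + exp(−α(θ − β)))
P_1 = 1/(1+e^{1.1008}) = 0.2496
P_2 = 1/(1+e^{0.6300}) = 0.3475
P_3 = 1/(1+e^{-1.0412}) = 0.7391
P_4 = 1/(1+e^{-4.5840}) = 0.9899
E[score] = 0.2496 + 0.3475 + 0.7391 + 0.9899 = 2.3261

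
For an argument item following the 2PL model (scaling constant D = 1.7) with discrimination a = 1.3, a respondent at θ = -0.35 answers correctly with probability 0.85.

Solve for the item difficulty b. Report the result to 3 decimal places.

-1.135

P(θ) = 1 / (1 + exp(−D·a(θ − b)))
logit(0.85) = ln(0.85/0.15) = 1.7346
b = θ − logit/(1.7·a) = -0.35 − 1.7346/2.2100 = -1.1349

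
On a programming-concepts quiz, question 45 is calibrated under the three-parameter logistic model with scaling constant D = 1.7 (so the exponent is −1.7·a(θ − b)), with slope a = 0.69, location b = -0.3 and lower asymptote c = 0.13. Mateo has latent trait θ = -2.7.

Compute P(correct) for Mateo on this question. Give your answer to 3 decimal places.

P(θ) = c + (1 − c) · 1 / (1 + exp(−D·a(θ − b)))
Exponent: 1.7 × 0.69 × (-2.7 − (-0.3)) = -2.8152
1/(1 + e^{2.8152}) = 0.0565
P = 0.13 + 0.87 × 0.0565 = 0.1792

0.179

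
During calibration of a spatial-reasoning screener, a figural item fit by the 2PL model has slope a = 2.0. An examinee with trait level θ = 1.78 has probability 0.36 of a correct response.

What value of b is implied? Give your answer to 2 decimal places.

P(θ) = 1 / (1 + exp(−a(θ − b)))
logit(0.36) = ln(0.36/0.64) = -0.5754
b = θ − logit/(a) = 1.78 − (-0.5754)/2.0000 = 2.0677

2.07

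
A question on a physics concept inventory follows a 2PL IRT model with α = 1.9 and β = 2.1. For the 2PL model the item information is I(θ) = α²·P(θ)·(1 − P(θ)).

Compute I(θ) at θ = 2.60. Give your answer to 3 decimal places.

0.726

P = 1/(1+e^{-0.9500}) = 0.7211
P(1−P) = 0.7211 × 0.2789 = 0.2011
I = α² × P(1−P) = 1.9² × 0.2011 = 0.72600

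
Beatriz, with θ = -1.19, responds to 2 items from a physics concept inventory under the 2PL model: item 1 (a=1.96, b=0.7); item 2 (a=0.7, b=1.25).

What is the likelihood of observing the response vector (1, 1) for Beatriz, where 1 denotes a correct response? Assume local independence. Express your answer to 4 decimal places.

P(θ) = 1 / (1 + exp(−a(θ − b)))
P_1 = 1/(1+e^{3.7044}) = 0.0240
P_2 = 1/(1+e^{1.7080}) = 0.1534
L = P_1 × P_2 = 0.0240 × 0.1534 = 0.00369

0.0037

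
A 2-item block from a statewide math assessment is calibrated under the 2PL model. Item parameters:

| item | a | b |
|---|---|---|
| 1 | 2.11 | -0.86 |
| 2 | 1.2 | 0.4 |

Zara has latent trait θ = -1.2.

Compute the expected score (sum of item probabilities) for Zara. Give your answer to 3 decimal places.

0.456

P(θ) = 1 / (1 + exp(−a(θ − b)))
P_1 = 1/(1+e^{0.7174}) = 0.3280
P_2 = 1/(1+e^{1.9200}) = 0.1279
E[score] = 0.3280 + 0.1279 = 0.4558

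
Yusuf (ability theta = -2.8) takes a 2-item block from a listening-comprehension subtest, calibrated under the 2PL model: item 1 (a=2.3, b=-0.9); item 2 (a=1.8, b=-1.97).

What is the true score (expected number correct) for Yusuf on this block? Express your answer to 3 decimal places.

0.196

P(theta) = 1 / (1 + exp(−a(theta − b)))
P_1 = 1/(1+e^{4.3700}) = 0.0125
P_2 = 1/(1+e^{1.4940}) = 0.1833
E[score] = 0.0125 + 0.1833 = 0.1958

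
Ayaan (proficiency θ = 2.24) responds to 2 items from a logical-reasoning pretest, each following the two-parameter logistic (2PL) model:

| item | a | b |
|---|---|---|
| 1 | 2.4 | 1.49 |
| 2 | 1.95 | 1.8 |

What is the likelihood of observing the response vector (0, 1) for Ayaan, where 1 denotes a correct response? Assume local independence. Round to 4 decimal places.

0.0996

P(θ) = 1 / (1 + exp(−a(θ − b)))
P_1 = 1/(1+e^{-1.8000}) = 0.8581
P_2 = 1/(1+e^{-0.8580}) = 0.7022
L = (1−P_1) × P_2 = 0.1419 × 0.7022 = 0.09961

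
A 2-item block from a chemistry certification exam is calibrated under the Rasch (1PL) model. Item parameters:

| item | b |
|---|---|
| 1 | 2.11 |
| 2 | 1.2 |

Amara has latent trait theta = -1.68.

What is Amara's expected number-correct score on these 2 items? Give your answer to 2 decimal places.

0.08

P(theta) = 1 / (1 + exp(−(theta − b)))
P_1 = 1/(1+e^{3.7900}) = 0.0221
P_2 = 1/(1+e^{2.8800}) = 0.0532
E[score] = 0.0221 + 0.0532 = 0.0752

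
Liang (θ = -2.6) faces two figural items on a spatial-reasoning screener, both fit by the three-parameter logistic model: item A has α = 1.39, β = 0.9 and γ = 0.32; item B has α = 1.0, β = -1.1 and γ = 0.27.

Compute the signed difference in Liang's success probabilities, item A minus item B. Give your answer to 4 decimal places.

P(θ) = γ + (1 − γ) · 1 / (1 + exp(−α(θ − β)))
P_A = 0.3252
P_B = 0.4032
P_A − P_B = -0.0780

-0.0780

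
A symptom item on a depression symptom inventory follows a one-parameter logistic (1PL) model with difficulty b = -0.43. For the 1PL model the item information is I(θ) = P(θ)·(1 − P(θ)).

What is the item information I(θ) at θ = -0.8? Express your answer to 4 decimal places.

0.2416

P = 1/(1+e^{0.3700}) = 0.4085
P(1−P) = 0.4085 × 0.5915 = 0.2416
I = P(1−P) = 0.24164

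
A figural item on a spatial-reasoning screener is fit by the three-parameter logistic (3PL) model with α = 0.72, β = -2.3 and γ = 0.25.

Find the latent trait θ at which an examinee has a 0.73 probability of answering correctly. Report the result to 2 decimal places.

P(θ) = γ + (1 − γ) · 1 / (1 + exp(−α(θ − β)))
Remove guessing floor: (0.73 − 0.25)/(1 − 0.25) = 0.6400
logit = ln(0.6400/0.3600) = 0.5754
θ = β + logit/(α) = -2.3 + 0.5754/0.7200 = -1.5009

-1.50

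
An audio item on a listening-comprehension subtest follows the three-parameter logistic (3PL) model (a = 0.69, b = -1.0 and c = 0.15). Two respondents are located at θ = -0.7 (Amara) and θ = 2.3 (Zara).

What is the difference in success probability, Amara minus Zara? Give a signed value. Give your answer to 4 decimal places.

P(θ) = c + (1 − c) · 1 / (1 + exp(−a(θ − b)))
P(Amara) = 0.6188  [exponent 0.2070]
P(Zara) = 0.9209  [exponent 2.2770]
Difference = 0.6188 − 0.9209 = -0.3021

-0.3021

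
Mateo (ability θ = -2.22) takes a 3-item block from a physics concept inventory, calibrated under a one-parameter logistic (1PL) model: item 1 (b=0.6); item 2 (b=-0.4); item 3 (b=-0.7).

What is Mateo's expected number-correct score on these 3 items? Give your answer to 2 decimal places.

0.38

P(θ) = 1 / (1 + exp(−(θ − b)))
P_1 = 1/(1+e^{2.8200}) = 0.0563
P_2 = 1/(1+e^{1.8200}) = 0.1394
P_3 = 1/(1+e^{1.5200}) = 0.1795
E[score] = 0.0563 + 0.1394 + 0.1795 = 0.3751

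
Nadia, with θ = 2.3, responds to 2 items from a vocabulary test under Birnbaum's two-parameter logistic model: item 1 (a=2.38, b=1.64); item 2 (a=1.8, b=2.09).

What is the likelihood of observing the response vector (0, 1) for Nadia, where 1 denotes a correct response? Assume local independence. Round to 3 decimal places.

P(θ) = 1 / (1 + exp(−a(θ − b)))
P_1 = 1/(1+e^{-1.5708}) = 0.8279
P_2 = 1/(1+e^{-0.3780}) = 0.5934
L = (1−P_1) × P_2 = 0.1721 × 0.5934 = 0.10212

0.102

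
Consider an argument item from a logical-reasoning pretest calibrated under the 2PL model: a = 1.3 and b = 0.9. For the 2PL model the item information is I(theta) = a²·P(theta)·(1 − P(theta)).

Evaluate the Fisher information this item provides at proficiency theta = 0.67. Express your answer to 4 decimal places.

P = 1/(1+e^{0.2990}) = 0.4258
P(1−P) = 0.4258 × 0.5742 = 0.2445
I = a² × P(1−P) = 1.3² × 0.2445 = 0.41320

0.4132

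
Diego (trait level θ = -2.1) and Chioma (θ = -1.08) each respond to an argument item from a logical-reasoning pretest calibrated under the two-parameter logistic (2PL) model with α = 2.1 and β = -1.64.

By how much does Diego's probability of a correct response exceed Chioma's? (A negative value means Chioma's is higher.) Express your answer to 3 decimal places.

P(θ) = 1 / (1 + exp(−α(θ − β)))
P(Diego) = 0.2757  [exponent -0.9660]
P(Chioma) = 0.7642  [exponent 1.1760]
Difference = 0.2757 − 0.7642 = -0.4885

-0.489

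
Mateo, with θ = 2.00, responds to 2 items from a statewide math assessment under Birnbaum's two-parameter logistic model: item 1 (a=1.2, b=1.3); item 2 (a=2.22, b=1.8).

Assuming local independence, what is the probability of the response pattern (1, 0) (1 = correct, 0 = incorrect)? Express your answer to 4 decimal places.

P(θ) = 1 / (1 + exp(−a(θ − b)))
P_1 = 1/(1+e^{-0.8400}) = 0.6985
P_2 = 1/(1+e^{-0.4440}) = 0.6092
L = P_1 × (1−P_2) = 0.6985 × 0.3908 = 0.27295

0.2730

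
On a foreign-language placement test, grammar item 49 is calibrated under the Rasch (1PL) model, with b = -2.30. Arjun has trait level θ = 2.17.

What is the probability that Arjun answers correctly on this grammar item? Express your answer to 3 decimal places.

0.989

P(θ) = 1 / (1 + exp(−(θ − b)))
Exponent: (2.17 − (-2.30)) = 4.4700
1/(1 + e^{-4.4700}) = 0.9887
P = 0.9887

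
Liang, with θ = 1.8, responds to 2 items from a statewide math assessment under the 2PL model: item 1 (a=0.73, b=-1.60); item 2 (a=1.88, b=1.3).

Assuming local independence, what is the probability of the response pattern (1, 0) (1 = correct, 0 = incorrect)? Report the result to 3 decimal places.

0.259

P(θ) = 1 / (1 + exp(−a(θ − b)))
P_1 = 1/(1+e^{-2.4820}) = 0.9229
P_2 = 1/(1+e^{-0.9400}) = 0.7191
L = P_1 × (1−P_2) = 0.9229 × 0.2809 = 0.25923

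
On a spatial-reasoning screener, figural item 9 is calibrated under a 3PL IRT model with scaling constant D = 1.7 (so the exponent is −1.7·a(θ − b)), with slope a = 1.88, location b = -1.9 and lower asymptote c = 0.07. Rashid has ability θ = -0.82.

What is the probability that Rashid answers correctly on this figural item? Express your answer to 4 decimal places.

P(θ) = c + (1 − c) · 1 / (1 + exp(−D·a(θ − b)))
Exponent: 1.7 × 1.88 × (-0.82 − (-1.9)) = 3.4517
1/(1 + e^{-3.4517}) = 0.9693
P = 0.07 + 0.93 × 0.9693 = 0.9714

0.9714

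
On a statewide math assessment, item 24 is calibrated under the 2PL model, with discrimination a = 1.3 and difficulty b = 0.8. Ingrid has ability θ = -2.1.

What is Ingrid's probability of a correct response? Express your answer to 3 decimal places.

0.023

P(θ) = 1 / (1 + exp(−a(θ − b)))
Exponent: 1.3 × (-2.1 − 0.8) = -3.7700
1/(1 + e^{3.7700}) = 0.0225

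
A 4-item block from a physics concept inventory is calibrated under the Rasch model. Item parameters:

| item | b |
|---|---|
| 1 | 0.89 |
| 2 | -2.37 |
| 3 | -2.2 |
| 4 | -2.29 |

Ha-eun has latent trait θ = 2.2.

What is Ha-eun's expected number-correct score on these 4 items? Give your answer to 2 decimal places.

P(θ) = 1 / (1 + exp(−(θ − b)))
P_1 = 1/(1+e^{-1.3100}) = 0.7875
P_2 = 1/(1+e^{-4.5700}) = 0.9897
P_3 = 1/(1+e^{-4.4000}) = 0.9879
P_4 = 1/(1+e^{-4.4900}) = 0.9889
E[score] = 0.7875 + 0.9897 + 0.9879 + 0.9889 = 3.7540

3.75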